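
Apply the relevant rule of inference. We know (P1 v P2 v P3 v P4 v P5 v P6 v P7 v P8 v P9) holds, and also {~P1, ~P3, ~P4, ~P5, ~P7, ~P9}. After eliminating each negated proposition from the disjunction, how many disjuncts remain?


Original disjuncts (9): P1, P2, P3, P4, P5, P6, P7, P8, P9
Negated (eliminate): ~P1, ~P3, ~P4, ~P5, ~P7, ~P9
Remaining disjuncts: P2, P6, P8
Count = 9 - 6 = 3

3


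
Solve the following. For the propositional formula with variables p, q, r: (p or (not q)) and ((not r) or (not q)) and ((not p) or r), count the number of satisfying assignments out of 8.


Evaluate all 8 assignments for p, q, r:
p=0, q=0, r=0: 1
p=0, q=0, r=1: 1
p=0, q=1, r=0: 0
p=0, q=1, r=1: 0
p=1, q=0, r=0: 0
p=1, q=0, r=1: 1
p=1, q=1, r=0: 0
p=1, q=1, r=1: 0
Satisfying count = 3

3


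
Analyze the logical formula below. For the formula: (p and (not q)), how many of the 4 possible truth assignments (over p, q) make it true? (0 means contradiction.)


Check all 4 assignments:
p=0, q=0: 0
p=0, q=1: 0
p=1, q=0: 1
p=1, q=1: 0
Count of True = 1

1


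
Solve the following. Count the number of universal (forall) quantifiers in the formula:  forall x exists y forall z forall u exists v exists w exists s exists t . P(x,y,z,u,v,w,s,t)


Quantifier prefix: forall x exists y forall z forall u exists v exists w exists s exists t
Mark each quantifier type:
  U E U U E E E E
Universal count = 3, Existential count = 5
Asked for universal (forall) quantifiers: 3

3


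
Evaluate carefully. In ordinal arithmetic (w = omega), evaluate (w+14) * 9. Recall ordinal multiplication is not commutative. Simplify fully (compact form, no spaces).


Compute (w+14) * 9.
Ordinal * is associative and left-distributive over +, but NOT commutative; for finite n>1, n*w = w but w*n stays w*n.
(w+14) * 9 = (w+14) repeated 9 times. Each intermediate +14 is absorbed by the following w; only the last survives: w*9+14.
Result = w*9+14

w*9+14


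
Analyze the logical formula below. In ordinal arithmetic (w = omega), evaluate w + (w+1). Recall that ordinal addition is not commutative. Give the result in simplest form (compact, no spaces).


Compute w + (w+1).
Ordinal + is associative but NOT commutative; for finite n>0, n + w = w but w + n stays w+n.
w + (w+1) = (w+w) + 1 = w*2+1.
Result = w*2+1

w*2+1


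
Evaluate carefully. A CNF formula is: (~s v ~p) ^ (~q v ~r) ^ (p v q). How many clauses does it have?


A CNF formula is a conjunction of clauses.
Clauses are separated by ^.
Counting the conjuncts: 3 clauses.

3


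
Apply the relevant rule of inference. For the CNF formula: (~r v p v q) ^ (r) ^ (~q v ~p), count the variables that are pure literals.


Check each variable for pure literal status:
p: mixed (not pure)
q: mixed (not pure)
r: mixed (not pure)
Pure literal count = 0

0


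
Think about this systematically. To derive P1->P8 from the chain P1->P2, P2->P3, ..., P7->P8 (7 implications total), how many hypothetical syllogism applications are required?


With 7 implications in a chain connecting 8 propositions:
P1->P2, P2->P3, ..., P7->P8
Steps needed = (number of implications) - 1 = 7 - 1 = 6

6


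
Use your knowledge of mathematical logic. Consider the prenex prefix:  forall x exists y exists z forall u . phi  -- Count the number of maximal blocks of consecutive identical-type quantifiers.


Quantifier-type sequence: A E E A  (A=forall, E=exists)
Group into maximal same-type runs:
  Ax1 | Ex2 | Ax1
Number of blocks = 3

3


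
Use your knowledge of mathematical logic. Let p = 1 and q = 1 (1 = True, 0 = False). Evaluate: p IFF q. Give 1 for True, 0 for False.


p = 1, q = 1
Operation: p IFF q
Evaluate: 1 IFF 1 = 1

1


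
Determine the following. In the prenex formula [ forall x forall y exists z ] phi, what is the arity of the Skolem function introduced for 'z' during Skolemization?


Quantifier prefix: forall x forall y exists z
'z' is existentially quantified at position 3.
Universal variables preceding it: x, y
Skolem function arity = 2

2


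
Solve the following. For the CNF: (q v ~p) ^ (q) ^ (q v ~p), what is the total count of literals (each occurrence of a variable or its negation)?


Counting literals in each clause:
Clause 1: 2 literal(s)
Clause 2: 1 literal(s)
Clause 3: 2 literal(s)
Total = 5

5


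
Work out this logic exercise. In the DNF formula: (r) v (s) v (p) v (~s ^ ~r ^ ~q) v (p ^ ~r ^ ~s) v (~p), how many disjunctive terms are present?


A DNF formula is a disjunction of terms (conjunctions).
Terms are separated by v.
Counting the disjuncts: 6 terms.

6


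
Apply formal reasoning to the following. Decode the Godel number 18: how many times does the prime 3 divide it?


Factorize 18 by dividing by 3 repeatedly.
Division steps: 3 divides 18 exactly 2 time(s).
Exponent of 3 = 2

2


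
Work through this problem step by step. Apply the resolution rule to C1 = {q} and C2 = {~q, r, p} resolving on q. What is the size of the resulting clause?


Remove q from C1 and ~q from C2.
C1 remainder: {}
C2 remainder: {r, p}
Union (resolvent): {p, r}
Resolvent has 2 literal(s).

2


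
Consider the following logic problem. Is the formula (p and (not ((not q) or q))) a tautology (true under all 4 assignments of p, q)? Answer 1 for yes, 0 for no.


Check all 4 assignments:
p=0, q=0: 0
p=0, q=1: 0
p=1, q=0: 0
p=1, q=1: 0
Satisfying count = 0/4.
Tautology iff count = 4: no.

0


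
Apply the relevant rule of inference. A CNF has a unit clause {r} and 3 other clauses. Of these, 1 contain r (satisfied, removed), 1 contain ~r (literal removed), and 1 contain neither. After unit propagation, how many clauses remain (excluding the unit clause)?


Satisfied (removed): 1
Shortened (remain): 1
Unchanged (remain): 1
Remaining = 1 + 1 = 2

2


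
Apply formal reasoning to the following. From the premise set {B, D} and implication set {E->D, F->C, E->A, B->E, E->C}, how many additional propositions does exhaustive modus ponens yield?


Initial facts: {B, D}
Apply modus ponens to closure:
  B and B->E  =>  E
  E and E->C  =>  C
  E and E->A  =>  A
Final known: {A, B, C, D, E}
New propositions: {A, C, E}
Count = 3

3


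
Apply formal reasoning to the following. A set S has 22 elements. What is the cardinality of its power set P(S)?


The power set of a set with n elements has 2^n elements.
|P(S)| = 2^22 = 4194304

4194304


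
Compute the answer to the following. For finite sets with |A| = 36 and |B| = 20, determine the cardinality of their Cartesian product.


The Cartesian product A x B contains all ordered pairs (a, b).
|A x B| = |A| * |B| = 36 * 20 = 720

720


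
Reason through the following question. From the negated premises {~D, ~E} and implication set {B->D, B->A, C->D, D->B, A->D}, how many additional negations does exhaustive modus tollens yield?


Initial negated facts: {~D, ~E}
Apply modus tollens to closure:
  ~D and B->D  =>  ~B
  ~D and C->D  =>  ~C
  ~D and A->D  =>  ~A
Final negated: {~A, ~B, ~C, ~D, ~E}
New negations: {~A, ~B, ~C}
Count = 3

3


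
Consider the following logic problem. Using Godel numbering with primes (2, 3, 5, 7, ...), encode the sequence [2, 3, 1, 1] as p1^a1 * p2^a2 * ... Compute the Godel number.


Encode each element as an exponent of the corresponding prime:
  2^2 = 4
  3^3 = 27
  5^1 = 5
  7^1 = 7
Product = 4 * 27 * 5 * 7 = 3780

3780


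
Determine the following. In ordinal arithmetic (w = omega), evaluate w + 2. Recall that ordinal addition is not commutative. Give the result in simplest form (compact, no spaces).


Compute w + 2.
Ordinal + is associative but NOT commutative; for finite n>0, n + w = w but w + n stays w+n.
w + 2 is already in normal form (a successor ordinal beyond w).
Result = w+2

w+2


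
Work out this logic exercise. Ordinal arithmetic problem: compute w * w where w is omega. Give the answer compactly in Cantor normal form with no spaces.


Compute w * w.
Ordinal * is associative and left-distributive over +, but NOT commutative; for finite n>1, n*w = w but w*n stays w*n.
w * w = w^2 by definition.
Result = w^2

w^2


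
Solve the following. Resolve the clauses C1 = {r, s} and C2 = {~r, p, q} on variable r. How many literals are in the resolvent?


Remove r from C1 and ~r from C2.
C1 remainder: {s}
C2 remainder: {p, q}
Union (resolvent): {p, q, s}
Resolvent has 3 literal(s).

3


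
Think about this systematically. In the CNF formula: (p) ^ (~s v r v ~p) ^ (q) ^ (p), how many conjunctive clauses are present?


A CNF formula is a conjunction of clauses.
Clauses are separated by ^.
Counting the conjuncts: 4 clauses.

4


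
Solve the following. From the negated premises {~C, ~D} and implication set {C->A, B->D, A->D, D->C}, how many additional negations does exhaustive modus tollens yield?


Initial negated facts: {~C, ~D}
Apply modus tollens to closure:
  ~D and B->D  =>  ~B
  ~D and A->D  =>  ~A
Final negated: {~A, ~B, ~C, ~D}
New negations: {~A, ~B}
Count = 2

2


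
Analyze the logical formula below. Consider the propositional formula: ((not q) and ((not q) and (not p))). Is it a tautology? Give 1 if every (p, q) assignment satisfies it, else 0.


Check all 4 assignments:
p=0, q=0: 1
p=0, q=1: 0
p=1, q=0: 0
p=1, q=1: 0
Satisfying count = 1/4.
Tautology iff count = 4: no.

0


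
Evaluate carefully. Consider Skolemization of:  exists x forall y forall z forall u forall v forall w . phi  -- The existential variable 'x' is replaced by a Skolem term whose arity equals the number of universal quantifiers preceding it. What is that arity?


Quantifier prefix: exists x forall y forall z forall u forall v forall w
'x' is existentially quantified at position 1.
No universal quantifiers precede it.
Skolem function arity = 0 (a Skolem constant)

0


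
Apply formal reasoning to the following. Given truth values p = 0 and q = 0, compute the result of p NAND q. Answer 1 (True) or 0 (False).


p = 0, q = 0
Operation: p NAND q
Evaluate: 0 NAND 0 = 1

1


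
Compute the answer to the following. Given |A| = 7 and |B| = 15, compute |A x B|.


The Cartesian product A x B contains all ordered pairs (a, b).
|A x B| = |A| * |B| = 7 * 15 = 105

105


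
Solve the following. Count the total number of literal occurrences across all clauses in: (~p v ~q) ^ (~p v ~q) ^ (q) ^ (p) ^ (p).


Counting literals in each clause:
Clause 1: 2 literal(s)
Clause 2: 2 literal(s)
Clause 3: 1 literal(s)
Clause 4: 1 literal(s)
Clause 5: 1 literal(s)
Total = 7

7


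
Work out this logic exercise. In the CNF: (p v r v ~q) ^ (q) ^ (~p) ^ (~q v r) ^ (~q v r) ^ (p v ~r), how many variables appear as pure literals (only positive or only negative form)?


Check each variable for pure literal status:
p: mixed (not pure)
q: mixed (not pure)
r: mixed (not pure)
Pure literal count = 0

0


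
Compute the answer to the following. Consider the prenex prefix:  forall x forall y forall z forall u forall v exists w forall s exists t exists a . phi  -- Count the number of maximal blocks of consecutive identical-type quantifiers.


Quantifier-type sequence: A A A A A E A E E  (A=forall, E=exists)
Group into maximal same-type runs:
  Ax5 | Ex1 | Ax1 | Ex2
Number of blocks = 4

4


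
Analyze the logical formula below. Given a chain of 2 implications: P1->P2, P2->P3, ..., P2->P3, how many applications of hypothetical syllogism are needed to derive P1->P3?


With 2 implications in a chain connecting 3 propositions:
P1->P2, P2->P3, ..., P2->P3
Steps needed = (number of implications) - 1 = 2 - 1 = 1

1


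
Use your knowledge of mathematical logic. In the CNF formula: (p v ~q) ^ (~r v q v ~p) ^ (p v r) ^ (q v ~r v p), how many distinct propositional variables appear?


Identify each variable that appears in the formula.
Variables found: p, q, r
Count = 3

3


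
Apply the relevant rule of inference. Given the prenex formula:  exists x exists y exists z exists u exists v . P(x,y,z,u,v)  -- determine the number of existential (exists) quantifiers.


Quantifier prefix: exists x exists y exists z exists u exists v
Mark each quantifier type:
  E E E E E
Universal count = 0, Existential count = 5
Asked for existential (exists) quantifiers: 5

5


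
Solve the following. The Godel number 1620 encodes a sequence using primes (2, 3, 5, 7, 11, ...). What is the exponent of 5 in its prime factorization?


Factorize 1620 by dividing by 5 repeatedly.
Division steps: 5 divides 1620 exactly 1 time(s).
Exponent of 5 = 1

1


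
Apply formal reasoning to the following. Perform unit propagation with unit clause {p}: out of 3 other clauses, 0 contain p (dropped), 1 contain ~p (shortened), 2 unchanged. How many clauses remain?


Satisfied (removed): 0
Shortened (remain): 1
Unchanged (remain): 2
Remaining = 1 + 2 = 3

3


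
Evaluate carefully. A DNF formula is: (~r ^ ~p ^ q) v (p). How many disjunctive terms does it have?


A DNF formula is a disjunction of terms (conjunctions).
Terms are separated by v.
Counting the disjuncts: 2 terms.

2


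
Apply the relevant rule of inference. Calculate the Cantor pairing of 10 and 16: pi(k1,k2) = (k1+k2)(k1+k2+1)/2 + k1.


k1 + k2 = 26
(k1+k2)(k1+k2+1)/2 = 26 * 27 / 2 = 351
pi = 351 + 10 = 361

361


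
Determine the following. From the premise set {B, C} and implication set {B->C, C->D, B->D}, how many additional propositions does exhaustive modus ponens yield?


Initial facts: {B, C}
Apply modus ponens to closure:
  C and C->D  =>  D
Final known: {B, C, D}
New propositions: {D}
Count = 1

1


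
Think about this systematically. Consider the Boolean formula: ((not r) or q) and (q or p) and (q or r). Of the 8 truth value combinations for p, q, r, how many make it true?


Evaluate all 8 assignments for p, q, r:
p=0, q=0, r=0: 0
p=0, q=0, r=1: 0
p=0, q=1, r=0: 1
p=0, q=1, r=1: 1
p=1, q=0, r=0: 0
p=1, q=0, r=1: 0
p=1, q=1, r=0: 1
p=1, q=1, r=1: 1
Satisfying count = 4

4


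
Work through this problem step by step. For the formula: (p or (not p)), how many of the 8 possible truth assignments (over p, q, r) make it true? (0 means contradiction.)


Check all 8 assignments:
p=0, q=0, r=0: 1
p=0, q=0, r=1: 1
p=0, q=1, r=0: 1
p=0, q=1, r=1: 1
p=1, q=0, r=0: 1
p=1, q=0, r=1: 1
p=1, q=1, r=0: 1
p=1, q=1, r=1: 1
Count of True = 8

8


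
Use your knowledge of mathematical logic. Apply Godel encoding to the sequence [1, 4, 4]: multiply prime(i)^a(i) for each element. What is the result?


Encode each element as an exponent of the corresponding prime:
  2^1 = 2
  3^4 = 81
  5^4 = 625
Product = 2 * 81 * 625 = 101250

101250


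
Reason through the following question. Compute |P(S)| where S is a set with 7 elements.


The power set of a set with n elements has 2^n elements.
|P(S)| = 2^7 = 128

128


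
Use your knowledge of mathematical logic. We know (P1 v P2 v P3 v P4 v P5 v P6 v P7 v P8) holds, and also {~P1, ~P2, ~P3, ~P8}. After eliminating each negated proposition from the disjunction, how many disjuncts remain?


Original disjuncts (8): P1, P2, P3, P4, P5, P6, P7, P8
Negated (eliminate): ~P1, ~P2, ~P3, ~P8
Remaining disjuncts: P4, P5, P6, P7
Count = 8 - 4 = 4

4


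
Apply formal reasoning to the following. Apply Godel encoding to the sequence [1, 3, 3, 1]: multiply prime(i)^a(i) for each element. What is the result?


Encode each element as an exponent of the corresponding prime:
  2^1 = 2
  3^3 = 27
  5^3 = 125
  7^1 = 7
Product = 2 * 27 * 125 * 7 = 47250

47250


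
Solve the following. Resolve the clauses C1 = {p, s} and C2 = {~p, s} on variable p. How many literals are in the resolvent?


Remove p from C1 and ~p from C2.
C1 remainder: {s}
C2 remainder: {s}
Union (resolvent): {s}
Resolvent has 1 literal(s).

1


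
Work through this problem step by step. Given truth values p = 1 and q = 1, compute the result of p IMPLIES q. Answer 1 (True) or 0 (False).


p = 1, q = 1
Operation: p IMPLIES q
Evaluate: 1 IMPLIES 1 = 1

1


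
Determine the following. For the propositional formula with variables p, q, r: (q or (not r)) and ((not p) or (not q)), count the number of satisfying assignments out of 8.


Evaluate all 8 assignments for p, q, r:
p=0, q=0, r=0: 1
p=0, q=0, r=1: 0
p=0, q=1, r=0: 1
p=0, q=1, r=1: 1
p=1, q=0, r=0: 1
p=1, q=0, r=1: 0
p=1, q=1, r=0: 0
p=1, q=1, r=1: 0
Satisfying count = 4

4


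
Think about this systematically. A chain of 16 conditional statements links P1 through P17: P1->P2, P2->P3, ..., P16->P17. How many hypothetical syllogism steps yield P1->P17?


With 16 implications in a chain connecting 17 propositions:
P1->P2, P2->P3, ..., P16->P17
Steps needed = (number of implications) - 1 = 16 - 1 = 15

15


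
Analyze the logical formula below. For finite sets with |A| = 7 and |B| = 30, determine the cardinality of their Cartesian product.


The Cartesian product A x B contains all ordered pairs (a, b).
|A x B| = |A| * |B| = 7 * 30 = 210

210


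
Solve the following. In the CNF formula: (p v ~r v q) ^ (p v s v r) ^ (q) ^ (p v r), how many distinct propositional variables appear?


Identify each variable that appears in the formula.
Variables found: p, q, r, s
Count = 4

4


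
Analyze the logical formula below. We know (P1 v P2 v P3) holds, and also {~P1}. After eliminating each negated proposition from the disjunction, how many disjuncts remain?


Original disjuncts (3): P1, P2, P3
Negated (eliminate): ~P1
Remaining disjuncts: P2, P3
Count = 3 - 1 = 2

2


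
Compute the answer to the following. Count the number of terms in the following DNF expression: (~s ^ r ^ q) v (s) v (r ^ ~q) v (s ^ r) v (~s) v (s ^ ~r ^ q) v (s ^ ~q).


A DNF formula is a disjunction of terms (conjunctions).
Terms are separated by v.
Counting the disjuncts: 7 terms.

7


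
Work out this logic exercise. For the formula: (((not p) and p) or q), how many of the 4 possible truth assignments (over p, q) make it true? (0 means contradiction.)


Check all 4 assignments:
p=0, q=0: 0
p=0, q=1: 1
p=1, q=0: 0
p=1, q=1: 1
Count of True = 2

2


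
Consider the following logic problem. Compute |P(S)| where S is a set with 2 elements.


The power set of a set with n elements has 2^n elements.
|P(S)| = 2^2 = 4

4


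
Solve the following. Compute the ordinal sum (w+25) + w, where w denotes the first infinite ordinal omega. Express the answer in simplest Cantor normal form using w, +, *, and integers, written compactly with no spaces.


Compute (w+25) + w.
Ordinal + is associative but NOT commutative; for finite n>0, n + w = w but w + n stays w+n.
(w+25) + w = w + (25+w) = w + w = w*2 (the finite tail 25 is absorbed by the right w).
Result = w*2

w*2


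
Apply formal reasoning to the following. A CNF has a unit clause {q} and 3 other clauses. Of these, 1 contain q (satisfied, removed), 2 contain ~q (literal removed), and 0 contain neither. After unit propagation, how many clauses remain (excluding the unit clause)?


Satisfied (removed): 1
Shortened (remain): 2
Unchanged (remain): 0
Remaining = 2 + 0 = 2

2


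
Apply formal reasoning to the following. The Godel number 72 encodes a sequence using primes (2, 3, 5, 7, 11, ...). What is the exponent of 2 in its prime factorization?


Factorize 72 by dividing by 2 repeatedly.
Division steps: 2 divides 72 exactly 3 time(s).
Exponent of 2 = 3

3


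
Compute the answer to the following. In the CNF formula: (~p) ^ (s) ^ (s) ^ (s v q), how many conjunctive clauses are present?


A CNF formula is a conjunction of clauses.
Clauses are separated by ^.
Counting the conjuncts: 4 clauses.

4


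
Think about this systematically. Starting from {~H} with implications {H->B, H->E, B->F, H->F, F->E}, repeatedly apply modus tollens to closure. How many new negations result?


Initial negated facts: {~H}
Apply modus tollens to closure:
  (no implication fires)
Final negated: {~H}
New negations: {(none)}
Count = 0

0


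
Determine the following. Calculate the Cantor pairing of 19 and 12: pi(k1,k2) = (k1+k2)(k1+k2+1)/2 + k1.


k1 + k2 = 31
(k1+k2)(k1+k2+1)/2 = 31 * 32 / 2 = 496
pi = 496 + 19 = 515

515


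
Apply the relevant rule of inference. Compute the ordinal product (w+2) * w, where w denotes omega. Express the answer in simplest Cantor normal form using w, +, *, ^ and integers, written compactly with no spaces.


Compute (w+2) * w.
Ordinal * is associative and left-distributive over +, but NOT commutative; for finite n>1, n*w = w but w*n stays w*n.
(w+2) * w = sup{(w+2)*k : k<w} = sup{w*k+2} = w^2 (the +2 tail is absorbed in the limit).
Result = w^2

w^2


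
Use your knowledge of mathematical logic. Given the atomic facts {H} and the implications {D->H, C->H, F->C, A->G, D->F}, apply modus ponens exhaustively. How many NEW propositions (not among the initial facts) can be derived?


Initial facts: {H}
Apply modus ponens to closure:
  (no implication fires)
Final known: {H}
New propositions: {(none)}
Count = 0

0


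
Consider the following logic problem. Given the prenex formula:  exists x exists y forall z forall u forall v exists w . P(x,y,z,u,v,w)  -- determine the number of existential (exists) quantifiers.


Quantifier prefix: exists x exists y forall z forall u forall v exists w
Mark each quantifier type:
  E E U U U E
Universal count = 3, Existential count = 3
Asked for existential (exists) quantifiers: 3

3


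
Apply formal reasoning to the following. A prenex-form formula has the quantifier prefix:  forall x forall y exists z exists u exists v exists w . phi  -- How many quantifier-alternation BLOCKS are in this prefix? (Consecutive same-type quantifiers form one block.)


Quantifier-type sequence: A A E E E E  (A=forall, E=exists)
Group into maximal same-type runs:
  Ax2 | Ex4
Number of blocks = 2

2


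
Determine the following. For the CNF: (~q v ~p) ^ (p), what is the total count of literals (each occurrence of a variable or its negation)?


Counting literals in each clause:
Clause 1: 2 literal(s)
Clause 2: 1 literal(s)
Total = 3

3


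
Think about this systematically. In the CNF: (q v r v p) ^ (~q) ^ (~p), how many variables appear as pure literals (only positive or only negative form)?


Check each variable for pure literal status:
p: mixed (not pure)
q: mixed (not pure)
r: pure positive
Pure literal count = 1

1


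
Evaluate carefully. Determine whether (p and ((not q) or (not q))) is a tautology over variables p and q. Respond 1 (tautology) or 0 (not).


Check all 4 assignments:
p=0, q=0: 0
p=0, q=1: 0
p=1, q=0: 1
p=1, q=1: 0
Satisfying count = 1/4.
Tautology iff count = 4: no.

0


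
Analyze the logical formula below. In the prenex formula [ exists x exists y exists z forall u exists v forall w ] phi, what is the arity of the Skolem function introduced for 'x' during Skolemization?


Quantifier prefix: exists x exists y exists z forall u exists v forall w
'x' is existentially quantified at position 1.
No universal quantifiers precede it.
Skolem function arity = 0 (a Skolem constant)

0


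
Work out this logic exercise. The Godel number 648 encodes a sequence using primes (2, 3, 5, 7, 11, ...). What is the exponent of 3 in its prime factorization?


Factorize 648 by dividing by 3 repeatedly.
Division steps: 3 divides 648 exactly 4 time(s).
Exponent of 3 = 4

4


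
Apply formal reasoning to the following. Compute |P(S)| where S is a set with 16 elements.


The power set of a set with n elements has 2^n elements.
|P(S)| = 2^16 = 65536

65536


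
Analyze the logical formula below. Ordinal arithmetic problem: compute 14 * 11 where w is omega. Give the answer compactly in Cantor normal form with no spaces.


Compute 14 * 11.
Ordinal * is associative and left-distributive over +, but NOT commutative; for finite n>1, n*w = w but w*n stays w*n.
Both finite; ordinal * agrees with natural *: 14 * 11 = 154.
Result = 154

154


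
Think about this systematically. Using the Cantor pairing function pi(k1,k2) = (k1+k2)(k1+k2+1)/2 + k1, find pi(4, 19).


k1 + k2 = 23
(k1+k2)(k1+k2+1)/2 = 23 * 24 / 2 = 276
pi = 276 + 4 = 280

280


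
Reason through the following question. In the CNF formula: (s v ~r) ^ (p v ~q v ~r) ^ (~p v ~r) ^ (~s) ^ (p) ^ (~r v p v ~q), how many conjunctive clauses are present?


A CNF formula is a conjunction of clauses.
Clauses are separated by ^.
Counting the conjuncts: 6 clauses.

6


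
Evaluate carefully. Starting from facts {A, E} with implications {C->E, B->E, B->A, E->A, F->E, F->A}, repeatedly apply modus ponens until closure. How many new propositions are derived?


Initial facts: {A, E}
Apply modus ponens to closure:
  (no implication fires)
Final known: {A, E}
New propositions: {(none)}
Count = 0

0


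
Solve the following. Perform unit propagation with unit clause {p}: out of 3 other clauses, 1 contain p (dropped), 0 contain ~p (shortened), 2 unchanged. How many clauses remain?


Satisfied (removed): 1
Shortened (remain): 0
Unchanged (remain): 2
Remaining = 0 + 2 = 2

2


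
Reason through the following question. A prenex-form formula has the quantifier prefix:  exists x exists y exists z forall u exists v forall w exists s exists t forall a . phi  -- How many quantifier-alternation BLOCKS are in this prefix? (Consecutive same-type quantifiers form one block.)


Quantifier-type sequence: E E E A E A E E A  (A=forall, E=exists)
Group into maximal same-type runs:
  Ex3 | Ax1 | Ex1 | Ax1 | Ex2 | Ax1
Number of blocks = 6

6


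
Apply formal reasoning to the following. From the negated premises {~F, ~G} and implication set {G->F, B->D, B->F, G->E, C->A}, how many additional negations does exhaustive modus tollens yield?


Initial negated facts: {~F, ~G}
Apply modus tollens to closure:
  ~F and B->F  =>  ~B
Final negated: {~B, ~F, ~G}
New negations: {~B}
Count = 1

1


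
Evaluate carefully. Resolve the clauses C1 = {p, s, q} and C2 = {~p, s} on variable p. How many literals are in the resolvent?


Remove p from C1 and ~p from C2.
C1 remainder: {s, q}
C2 remainder: {s}
Union (resolvent): {q, s}
Resolvent has 2 literal(s).

2


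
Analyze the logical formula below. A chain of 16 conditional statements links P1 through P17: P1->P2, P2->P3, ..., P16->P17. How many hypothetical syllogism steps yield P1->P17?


With 16 implications in a chain connecting 17 propositions:
P1->P2, P2->P3, ..., P16->P17
Steps needed = (number of implications) - 1 = 16 - 1 = 15

15


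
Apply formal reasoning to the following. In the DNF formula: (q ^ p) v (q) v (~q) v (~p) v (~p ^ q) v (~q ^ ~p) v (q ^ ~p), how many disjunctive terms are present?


A DNF formula is a disjunction of terms (conjunctions).
Terms are separated by v.
Counting the disjuncts: 7 terms.

7


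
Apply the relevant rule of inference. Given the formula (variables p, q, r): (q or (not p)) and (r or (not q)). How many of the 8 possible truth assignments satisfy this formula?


Evaluate all 8 assignments for p, q, r:
p=0, q=0, r=0: 1
p=0, q=0, r=1: 1
p=0, q=1, r=0: 0
p=0, q=1, r=1: 1
p=1, q=0, r=0: 0
p=1, q=0, r=1: 0
p=1, q=1, r=0: 0
p=1, q=1, r=1: 1
Satisfying count = 4

4


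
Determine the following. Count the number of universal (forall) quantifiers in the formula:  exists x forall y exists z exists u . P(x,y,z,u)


Quantifier prefix: exists x forall y exists z exists u
Mark each quantifier type:
  E U E E
Universal count = 1, Existential count = 3
Asked for universal (forall) quantifiers: 1

1


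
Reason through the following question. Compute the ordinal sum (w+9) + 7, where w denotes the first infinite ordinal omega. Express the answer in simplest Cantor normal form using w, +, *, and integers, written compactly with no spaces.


Compute (w+9) + 7.
Ordinal + is associative but NOT commutative; for finite n>0, n + w = w but w + n stays w+n.
By associativity: (w+9) + 7 = w + (9+7) = w+16.
Result = w+16

w+16


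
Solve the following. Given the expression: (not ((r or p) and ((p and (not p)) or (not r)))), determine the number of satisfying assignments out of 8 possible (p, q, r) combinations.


Check all 8 assignments:
p=0, q=0, r=0: 1
p=0, q=0, r=1: 1
p=0, q=1, r=0: 1
p=0, q=1, r=1: 1
p=1, q=0, r=0: 0
p=1, q=0, r=1: 1
p=1, q=1, r=0: 0
p=1, q=1, r=1: 1
Count of True = 6

6


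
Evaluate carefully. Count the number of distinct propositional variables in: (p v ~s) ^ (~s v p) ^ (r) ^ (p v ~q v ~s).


Identify each variable that appears in the formula.
Variables found: p, q, r, s
Count = 4

4


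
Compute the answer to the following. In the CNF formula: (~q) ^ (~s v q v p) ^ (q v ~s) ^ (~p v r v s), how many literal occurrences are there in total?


Counting literals in each clause:
Clause 1: 1 literal(s)
Clause 2: 3 literal(s)
Clause 3: 2 literal(s)
Clause 4: 3 literal(s)
Total = 9

9


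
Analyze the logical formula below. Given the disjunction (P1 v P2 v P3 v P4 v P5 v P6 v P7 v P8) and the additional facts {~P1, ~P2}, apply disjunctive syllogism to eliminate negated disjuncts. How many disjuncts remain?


Original disjuncts (8): P1, P2, P3, P4, P5, P6, P7, P8
Negated (eliminate): ~P1, ~P2
Remaining disjuncts: P3, P4, P5, P6, P7, P8
Count = 8 - 2 = 6

6


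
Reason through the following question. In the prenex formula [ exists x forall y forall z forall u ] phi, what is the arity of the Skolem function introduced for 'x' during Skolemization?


Quantifier prefix: exists x forall y forall z forall u
'x' is existentially quantified at position 1.
No universal quantifiers precede it.
Skolem function arity = 0 (a Skolem constant)

0


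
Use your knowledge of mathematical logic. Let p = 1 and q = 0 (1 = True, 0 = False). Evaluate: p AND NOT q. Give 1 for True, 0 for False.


p = 1, q = 0
Operation: p AND NOT q
Evaluate: 1 AND NOT 0 = 1

1


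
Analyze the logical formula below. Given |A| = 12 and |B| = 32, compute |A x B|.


The Cartesian product A x B contains all ordered pairs (a, b).
|A x B| = |A| * |B| = 12 * 32 = 384

384


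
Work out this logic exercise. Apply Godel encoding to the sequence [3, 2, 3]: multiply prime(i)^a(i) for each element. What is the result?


Encode each element as an exponent of the corresponding prime:
  2^3 = 8
  3^2 = 9
  5^3 = 125
Product = 8 * 9 * 125 = 9000

9000


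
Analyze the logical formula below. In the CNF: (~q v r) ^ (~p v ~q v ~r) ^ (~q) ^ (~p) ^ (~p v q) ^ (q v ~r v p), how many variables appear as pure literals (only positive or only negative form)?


Check each variable for pure literal status:
p: mixed (not pure)
q: mixed (not pure)
r: mixed (not pure)
Pure literal count = 0

0


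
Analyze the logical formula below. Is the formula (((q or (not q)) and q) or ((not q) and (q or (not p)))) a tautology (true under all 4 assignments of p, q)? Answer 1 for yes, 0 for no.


Check all 4 assignments:
p=0, q=0: 1
p=0, q=1: 1
p=1, q=0: 0
p=1, q=1: 1
Satisfying count = 3/4.
Tautology iff count = 4: no.

0


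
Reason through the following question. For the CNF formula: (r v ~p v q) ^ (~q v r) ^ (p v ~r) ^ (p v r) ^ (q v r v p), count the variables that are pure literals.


Check each variable for pure literal status:
p: mixed (not pure)
q: mixed (not pure)
r: mixed (not pure)
Pure literal count = 0

0


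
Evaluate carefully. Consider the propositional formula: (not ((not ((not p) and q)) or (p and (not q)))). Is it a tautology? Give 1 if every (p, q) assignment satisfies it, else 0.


Check all 4 assignments:
p=0, q=0: 0
p=0, q=1: 1
p=1, q=0: 0
p=1, q=1: 0
Satisfying count = 1/4.
Tautology iff count = 4: no.

0


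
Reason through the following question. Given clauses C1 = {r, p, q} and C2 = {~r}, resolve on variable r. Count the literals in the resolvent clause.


Remove r from C1 and ~r from C2.
C1 remainder: {p, q}
C2 remainder: {}
Union (resolvent): {p, q}
Resolvent has 2 literal(s).

2


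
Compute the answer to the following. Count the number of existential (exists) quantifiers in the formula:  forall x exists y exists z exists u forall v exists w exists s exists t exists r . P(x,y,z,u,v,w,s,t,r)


Quantifier prefix: forall x exists y exists z exists u forall v exists w exists s exists t exists r
Mark each quantifier type:
  U E E E U E E E E
Universal count = 2, Existential count = 7
Asked for existential (exists) quantifiers: 7

7


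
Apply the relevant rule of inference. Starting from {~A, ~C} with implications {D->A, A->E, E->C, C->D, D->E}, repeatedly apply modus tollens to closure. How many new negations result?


Initial negated facts: {~A, ~C}
Apply modus tollens to closure:
  ~A and D->A  =>  ~D
  ~C and E->C  =>  ~E
Final negated: {~A, ~C, ~D, ~E}
New negations: {~D, ~E}
Count = 2

2


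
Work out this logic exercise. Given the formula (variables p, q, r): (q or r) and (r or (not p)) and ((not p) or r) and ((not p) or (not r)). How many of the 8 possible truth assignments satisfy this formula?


Evaluate all 8 assignments for p, q, r:
p=0, q=0, r=0: 0
p=0, q=0, r=1: 1
p=0, q=1, r=0: 1
p=0, q=1, r=1: 1
p=1, q=0, r=0: 0
p=1, q=0, r=1: 0
p=1, q=1, r=0: 0
p=1, q=1, r=1: 0
Satisfying count = 3

3


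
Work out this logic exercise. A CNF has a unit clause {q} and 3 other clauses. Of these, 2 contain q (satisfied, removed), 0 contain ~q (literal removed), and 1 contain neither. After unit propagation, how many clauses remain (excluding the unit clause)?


Satisfied (removed): 2
Shortened (remain): 0
Unchanged (remain): 1
Remaining = 0 + 1 = 1

1


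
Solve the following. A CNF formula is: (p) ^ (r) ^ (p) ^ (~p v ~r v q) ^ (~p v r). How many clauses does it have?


A CNF formula is a conjunction of clauses.
Clauses are separated by ^.
Counting the conjuncts: 5 clauses.

5


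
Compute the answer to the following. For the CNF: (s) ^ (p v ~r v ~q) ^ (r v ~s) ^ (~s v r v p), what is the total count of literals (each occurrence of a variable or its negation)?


Counting literals in each clause:
Clause 1: 1 literal(s)
Clause 2: 3 literal(s)
Clause 3: 2 literal(s)
Clause 4: 3 literal(s)
Total = 9

9


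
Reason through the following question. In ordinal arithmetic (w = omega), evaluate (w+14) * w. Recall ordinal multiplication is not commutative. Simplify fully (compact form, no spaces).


Compute (w+14) * w.
Ordinal * is associative and left-distributive over +, but NOT commutative; for finite n>1, n*w = w but w*n stays w*n.
(w+14) * w = sup{(w+14)*k : k<w} = sup{w*k+14} = w^2 (the +14 tail is absorbed in the limit).
Result = w^2

w^2


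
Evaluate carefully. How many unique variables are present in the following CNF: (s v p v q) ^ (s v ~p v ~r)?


Identify each variable that appears in the formula.
Variables found: p, q, r, s
Count = 4

4


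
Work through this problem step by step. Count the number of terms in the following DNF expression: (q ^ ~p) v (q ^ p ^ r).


A DNF formula is a disjunction of terms (conjunctions).
Terms are separated by v.
Counting the disjuncts: 2 terms.

2


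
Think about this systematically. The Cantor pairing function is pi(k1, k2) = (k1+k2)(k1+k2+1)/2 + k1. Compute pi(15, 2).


k1 + k2 = 17
(k1+k2)(k1+k2+1)/2 = 17 * 18 / 2 = 153
pi = 153 + 15 = 168

168


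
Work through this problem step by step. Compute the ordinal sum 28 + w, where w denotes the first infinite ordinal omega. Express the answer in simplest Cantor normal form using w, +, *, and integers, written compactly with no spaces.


Compute 28 + w.
Ordinal + is associative but NOT commutative; for finite n>0, n + w = w but w + n stays w+n.
Any finite left addend is absorbed by w on the right: 28 + w = w.
Result = w

w


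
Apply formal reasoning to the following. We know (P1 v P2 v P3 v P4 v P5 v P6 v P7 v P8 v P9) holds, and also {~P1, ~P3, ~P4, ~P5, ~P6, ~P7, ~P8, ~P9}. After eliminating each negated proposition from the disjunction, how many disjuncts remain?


Original disjuncts (9): P1, P2, P3, P4, P5, P6, P7, P8, P9
Negated (eliminate): ~P1, ~P3, ~P4, ~P5, ~P6, ~P7, ~P8, ~P9
Remaining disjuncts: P2
Count = 9 - 8 = 1

1


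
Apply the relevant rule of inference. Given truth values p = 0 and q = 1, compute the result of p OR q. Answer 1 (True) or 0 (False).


p = 0, q = 1
Operation: p OR q
Evaluate: 0 OR 1 = 1

1


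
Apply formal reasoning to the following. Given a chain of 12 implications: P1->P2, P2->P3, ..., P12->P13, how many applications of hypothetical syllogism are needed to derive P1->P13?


With 12 implications in a chain connecting 13 propositions:
P1->P2, P2->P3, ..., P12->P13
Steps needed = (number of implications) - 1 = 12 - 1 = 11

11


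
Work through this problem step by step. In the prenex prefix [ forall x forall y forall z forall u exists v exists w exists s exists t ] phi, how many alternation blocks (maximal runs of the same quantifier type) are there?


Quantifier-type sequence: A A A A E E E E  (A=forall, E=exists)
Group into maximal same-type runs:
  Ax4 | Ex4
Number of blocks = 2

2


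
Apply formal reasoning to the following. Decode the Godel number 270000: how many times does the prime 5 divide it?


Factorize 270000 by dividing by 5 repeatedly.
Division steps: 5 divides 270000 exactly 4 time(s).
Exponent of 5 = 4

4


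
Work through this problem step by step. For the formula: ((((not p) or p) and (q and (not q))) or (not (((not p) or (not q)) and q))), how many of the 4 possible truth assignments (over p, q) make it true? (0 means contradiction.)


Check all 4 assignments:
p=0, q=0: 1
p=0, q=1: 0
p=1, q=0: 1
p=1, q=1: 1
Count of True = 3

3


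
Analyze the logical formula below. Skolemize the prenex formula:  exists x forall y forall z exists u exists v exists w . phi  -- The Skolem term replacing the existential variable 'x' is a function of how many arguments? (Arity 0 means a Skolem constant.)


Quantifier prefix: exists x forall y forall z exists u exists v exists w
'x' is existentially quantified at position 1.
No universal quantifiers precede it.
Skolem function arity = 0 (a Skolem constant)

0


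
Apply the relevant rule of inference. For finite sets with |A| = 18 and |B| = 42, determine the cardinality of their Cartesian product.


The Cartesian product A x B contains all ordered pairs (a, b).
|A x B| = |A| * |B| = 18 * 42 = 756

756


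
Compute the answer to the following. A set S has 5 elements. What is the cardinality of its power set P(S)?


The power set of a set with n elements has 2^n elements.
|P(S)| = 2^5 = 32

32


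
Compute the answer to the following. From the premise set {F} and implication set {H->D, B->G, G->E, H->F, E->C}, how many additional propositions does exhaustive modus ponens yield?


Initial facts: {F}
Apply modus ponens to closure:
  (no implication fires)
Final known: {F}
New propositions: {(none)}
Count = 0

0


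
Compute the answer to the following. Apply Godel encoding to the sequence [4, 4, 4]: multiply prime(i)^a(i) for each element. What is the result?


Encode each element as an exponent of the corresponding prime:
  2^4 = 16
  3^4 = 81
  5^4 = 625
Product = 16 * 81 * 625 = 810000

810000


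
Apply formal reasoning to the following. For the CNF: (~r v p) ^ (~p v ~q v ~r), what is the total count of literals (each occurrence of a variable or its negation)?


Counting literals in each clause:
Clause 1: 2 literal(s)
Clause 2: 3 literal(s)
Total = 5

5


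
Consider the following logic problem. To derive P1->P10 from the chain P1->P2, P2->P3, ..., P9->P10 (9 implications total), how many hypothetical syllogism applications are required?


With 9 implications in a chain connecting 10 propositions:
P1->P2, P2->P3, ..., P9->P10
Steps needed = (number of implications) - 1 = 9 - 1 = 8

8


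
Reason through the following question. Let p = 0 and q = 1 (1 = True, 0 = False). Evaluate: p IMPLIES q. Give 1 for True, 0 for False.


p = 0, q = 1
Operation: p IMPLIES q
Evaluate: 0 IMPLIES 1 = 1

1


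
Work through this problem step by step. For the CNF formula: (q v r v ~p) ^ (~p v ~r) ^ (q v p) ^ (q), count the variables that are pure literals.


Check each variable for pure literal status:
p: mixed (not pure)
q: pure positive
r: mixed (not pure)
Pure literal count = 1

1
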